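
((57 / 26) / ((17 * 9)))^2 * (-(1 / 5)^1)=-361 / 8791380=-0.00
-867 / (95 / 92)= -79764 / 95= -839.62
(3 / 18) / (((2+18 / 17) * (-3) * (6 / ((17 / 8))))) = -289 / 44928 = -0.01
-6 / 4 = -3 / 2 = -1.50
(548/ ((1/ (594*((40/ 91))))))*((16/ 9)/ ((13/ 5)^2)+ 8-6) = 4979610240/ 15379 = 323792.85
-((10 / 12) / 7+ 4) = -173 / 42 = -4.12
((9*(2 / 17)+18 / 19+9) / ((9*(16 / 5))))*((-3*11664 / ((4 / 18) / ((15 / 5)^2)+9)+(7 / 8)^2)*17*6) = -1074574050825 / 7111168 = -151110.77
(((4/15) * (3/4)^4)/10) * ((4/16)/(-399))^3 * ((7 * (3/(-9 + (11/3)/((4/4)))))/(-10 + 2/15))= -27/32598568468480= -0.00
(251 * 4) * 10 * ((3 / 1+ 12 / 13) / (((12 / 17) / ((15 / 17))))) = 640050 / 13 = 49234.62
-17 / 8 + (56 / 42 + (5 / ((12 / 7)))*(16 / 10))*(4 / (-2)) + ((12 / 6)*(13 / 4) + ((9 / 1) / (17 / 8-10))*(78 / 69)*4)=-12.79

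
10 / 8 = 5 / 4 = 1.25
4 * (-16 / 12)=-16 / 3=-5.33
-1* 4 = -4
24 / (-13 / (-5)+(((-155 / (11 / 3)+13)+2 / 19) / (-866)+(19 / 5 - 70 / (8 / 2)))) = -7239760 / 3338229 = -2.17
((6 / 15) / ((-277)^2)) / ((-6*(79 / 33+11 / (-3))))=11 / 16113090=0.00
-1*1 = -1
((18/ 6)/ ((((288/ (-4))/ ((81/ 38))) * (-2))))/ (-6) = -9/ 1216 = -0.01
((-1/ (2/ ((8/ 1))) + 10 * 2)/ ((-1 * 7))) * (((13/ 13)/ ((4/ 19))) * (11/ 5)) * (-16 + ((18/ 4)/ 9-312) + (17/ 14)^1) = 1909424/ 245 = 7793.57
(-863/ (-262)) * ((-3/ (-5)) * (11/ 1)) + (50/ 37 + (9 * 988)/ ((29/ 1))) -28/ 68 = 7868856609/ 23895710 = 329.30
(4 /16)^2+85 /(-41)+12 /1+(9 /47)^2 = 14528713 /1449104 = 10.03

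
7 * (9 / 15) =21 / 5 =4.20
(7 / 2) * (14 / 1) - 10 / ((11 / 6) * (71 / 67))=34249 / 781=43.85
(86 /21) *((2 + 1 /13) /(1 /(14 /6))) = 19.85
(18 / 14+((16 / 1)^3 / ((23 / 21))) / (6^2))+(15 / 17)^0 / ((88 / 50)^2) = 105.49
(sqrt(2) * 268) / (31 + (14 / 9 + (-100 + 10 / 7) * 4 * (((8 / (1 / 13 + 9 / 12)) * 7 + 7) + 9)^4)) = -57723036084 * sqrt(2) / 4172166136988039149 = -0.00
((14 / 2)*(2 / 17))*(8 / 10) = 56 / 85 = 0.66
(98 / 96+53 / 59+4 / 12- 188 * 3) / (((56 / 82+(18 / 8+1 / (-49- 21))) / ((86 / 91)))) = -14023510235 / 77097306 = -181.89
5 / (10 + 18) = 5 / 28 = 0.18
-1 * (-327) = 327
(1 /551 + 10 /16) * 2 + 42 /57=4387 /2204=1.99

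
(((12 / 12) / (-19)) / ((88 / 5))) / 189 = -5 / 316008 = -0.00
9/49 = 0.18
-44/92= -11/23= -0.48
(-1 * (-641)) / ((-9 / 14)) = -8974 / 9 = -997.11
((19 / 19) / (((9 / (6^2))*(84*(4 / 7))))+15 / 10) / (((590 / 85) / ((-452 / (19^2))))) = -1921 / 6726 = -0.29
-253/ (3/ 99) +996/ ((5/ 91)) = 48891/ 5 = 9778.20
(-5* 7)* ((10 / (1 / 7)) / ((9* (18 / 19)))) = -23275 / 81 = -287.35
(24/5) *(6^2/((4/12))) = 2592/5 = 518.40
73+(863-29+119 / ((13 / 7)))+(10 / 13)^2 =164212 / 169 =971.67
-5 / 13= -0.38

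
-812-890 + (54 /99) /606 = -1702.00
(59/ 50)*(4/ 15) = 118/ 375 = 0.31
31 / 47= 0.66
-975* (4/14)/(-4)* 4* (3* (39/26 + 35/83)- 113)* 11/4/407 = -2479425/12284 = -201.84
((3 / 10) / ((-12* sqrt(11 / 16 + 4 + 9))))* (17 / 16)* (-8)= 17* sqrt(219) / 4380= 0.06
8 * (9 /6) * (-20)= -240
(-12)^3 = -1728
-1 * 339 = -339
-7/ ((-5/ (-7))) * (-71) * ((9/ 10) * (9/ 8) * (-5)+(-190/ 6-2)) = -26947.75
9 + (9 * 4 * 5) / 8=63 / 2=31.50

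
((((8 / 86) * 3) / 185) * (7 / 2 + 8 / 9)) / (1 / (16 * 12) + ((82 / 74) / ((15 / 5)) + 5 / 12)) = 0.01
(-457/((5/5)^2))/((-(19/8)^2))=29248/361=81.02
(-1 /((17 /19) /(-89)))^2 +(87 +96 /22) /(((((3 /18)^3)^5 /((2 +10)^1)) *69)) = 546251512104153973 /73117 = 7470923480232.42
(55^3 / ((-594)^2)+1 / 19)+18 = 1026313 / 55404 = 18.52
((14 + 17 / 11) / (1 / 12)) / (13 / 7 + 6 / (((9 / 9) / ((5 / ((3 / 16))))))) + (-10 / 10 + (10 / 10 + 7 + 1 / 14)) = 1434933 / 174482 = 8.22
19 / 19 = 1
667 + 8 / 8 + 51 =719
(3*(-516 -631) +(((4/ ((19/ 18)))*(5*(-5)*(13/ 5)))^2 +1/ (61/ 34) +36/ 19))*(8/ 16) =1260326137/ 44042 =28616.46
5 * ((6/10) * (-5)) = -15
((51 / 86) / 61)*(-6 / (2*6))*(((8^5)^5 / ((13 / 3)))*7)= -10115309006306780047736832 / 34099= -296645327027384382173.58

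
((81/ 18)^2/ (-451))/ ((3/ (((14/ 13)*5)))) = -945/ 11726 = -0.08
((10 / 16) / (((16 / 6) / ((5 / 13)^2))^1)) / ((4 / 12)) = 1125 / 10816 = 0.10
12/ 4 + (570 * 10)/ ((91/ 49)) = 39939/ 13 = 3072.23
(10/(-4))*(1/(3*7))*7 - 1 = -1.83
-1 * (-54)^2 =-2916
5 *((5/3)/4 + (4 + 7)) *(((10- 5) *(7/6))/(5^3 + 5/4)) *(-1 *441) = -1163.14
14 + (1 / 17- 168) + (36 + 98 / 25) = -48459 / 425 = -114.02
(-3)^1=-3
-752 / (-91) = 752 / 91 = 8.26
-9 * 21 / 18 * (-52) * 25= 13650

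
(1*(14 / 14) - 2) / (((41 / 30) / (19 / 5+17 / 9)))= -512 / 123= -4.16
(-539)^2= 290521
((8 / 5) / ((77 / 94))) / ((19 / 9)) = 6768 / 7315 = 0.93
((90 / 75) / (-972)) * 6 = -0.01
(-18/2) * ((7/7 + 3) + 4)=-72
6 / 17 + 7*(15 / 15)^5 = 125 / 17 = 7.35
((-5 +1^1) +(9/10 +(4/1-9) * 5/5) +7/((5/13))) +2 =121/10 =12.10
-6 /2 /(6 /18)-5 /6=-59 /6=-9.83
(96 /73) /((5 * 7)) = 96 /2555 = 0.04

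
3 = 3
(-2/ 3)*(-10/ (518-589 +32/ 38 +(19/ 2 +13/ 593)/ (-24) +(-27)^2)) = 721088/ 71219557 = 0.01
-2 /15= -0.13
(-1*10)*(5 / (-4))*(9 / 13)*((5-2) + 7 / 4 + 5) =675 / 8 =84.38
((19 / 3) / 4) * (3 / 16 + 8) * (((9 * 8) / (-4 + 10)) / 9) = 2489 / 144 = 17.28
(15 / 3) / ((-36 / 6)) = -5 / 6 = -0.83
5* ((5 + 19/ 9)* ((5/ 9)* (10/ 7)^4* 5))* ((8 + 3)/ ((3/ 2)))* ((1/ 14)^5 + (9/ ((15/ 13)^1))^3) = 14037400071640000/ 9805926501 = 1431522.06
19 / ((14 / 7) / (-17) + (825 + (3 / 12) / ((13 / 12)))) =4199 / 182350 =0.02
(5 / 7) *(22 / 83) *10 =1100 / 581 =1.89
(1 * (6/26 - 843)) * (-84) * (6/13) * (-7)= -38652768/169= -228714.60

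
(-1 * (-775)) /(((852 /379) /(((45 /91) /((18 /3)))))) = 1468625 /51688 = 28.41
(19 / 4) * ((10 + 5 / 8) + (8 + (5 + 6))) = 4503 / 32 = 140.72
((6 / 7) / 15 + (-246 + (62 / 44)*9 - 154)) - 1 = -298961 / 770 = -388.26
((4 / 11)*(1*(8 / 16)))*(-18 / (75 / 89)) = -3.88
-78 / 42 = -13 / 7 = -1.86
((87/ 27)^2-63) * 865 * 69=-84792490/ 27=-3140462.59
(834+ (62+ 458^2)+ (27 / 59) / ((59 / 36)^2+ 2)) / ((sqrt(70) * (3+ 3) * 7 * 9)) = 6290082301 * sqrt(70) / 790066935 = 66.61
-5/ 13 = -0.38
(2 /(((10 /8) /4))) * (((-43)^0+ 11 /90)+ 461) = 665456 /225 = 2957.58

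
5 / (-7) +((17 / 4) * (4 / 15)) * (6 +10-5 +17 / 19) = 12.77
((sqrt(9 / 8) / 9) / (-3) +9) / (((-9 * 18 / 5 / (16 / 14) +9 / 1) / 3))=-60 / 43 +5 * sqrt(2) / 1161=-1.39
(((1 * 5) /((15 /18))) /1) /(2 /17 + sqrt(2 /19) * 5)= 3.45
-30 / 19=-1.58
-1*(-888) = 888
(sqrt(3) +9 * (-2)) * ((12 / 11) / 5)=-216 / 55 +12 * sqrt(3) / 55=-3.55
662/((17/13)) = 8606/17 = 506.24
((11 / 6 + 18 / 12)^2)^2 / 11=10000 / 891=11.22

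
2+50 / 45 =28 / 9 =3.11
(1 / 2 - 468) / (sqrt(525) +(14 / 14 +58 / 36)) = -18.32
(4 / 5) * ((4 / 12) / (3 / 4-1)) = -16 / 15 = -1.07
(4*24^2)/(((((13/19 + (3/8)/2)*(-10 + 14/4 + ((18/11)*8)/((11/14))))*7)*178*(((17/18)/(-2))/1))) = -3051012096/6901466285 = -0.44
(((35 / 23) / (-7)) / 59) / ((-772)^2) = -5 / 808750288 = -0.00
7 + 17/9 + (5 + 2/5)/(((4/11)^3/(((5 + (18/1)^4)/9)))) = 3772727797/2880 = 1309974.93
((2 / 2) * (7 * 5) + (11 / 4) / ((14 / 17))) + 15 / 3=2427 / 56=43.34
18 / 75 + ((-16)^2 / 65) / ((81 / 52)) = 5606 / 2025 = 2.77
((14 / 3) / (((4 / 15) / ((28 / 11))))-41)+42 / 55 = 237 / 55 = 4.31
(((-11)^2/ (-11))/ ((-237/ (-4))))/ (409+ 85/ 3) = -11/ 25912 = -0.00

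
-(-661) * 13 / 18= 8593 / 18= 477.39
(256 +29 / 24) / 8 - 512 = -92131 / 192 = -479.85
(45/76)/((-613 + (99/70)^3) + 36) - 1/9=-3776602069/33676859871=-0.11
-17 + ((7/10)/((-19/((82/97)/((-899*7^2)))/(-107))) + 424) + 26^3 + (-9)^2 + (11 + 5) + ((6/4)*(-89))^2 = 35902.25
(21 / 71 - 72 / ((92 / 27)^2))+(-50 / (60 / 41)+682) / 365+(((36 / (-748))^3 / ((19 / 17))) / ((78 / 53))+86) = 639811294268084339 / 7815036074604330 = 81.87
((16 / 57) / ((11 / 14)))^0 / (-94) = -1 / 94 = -0.01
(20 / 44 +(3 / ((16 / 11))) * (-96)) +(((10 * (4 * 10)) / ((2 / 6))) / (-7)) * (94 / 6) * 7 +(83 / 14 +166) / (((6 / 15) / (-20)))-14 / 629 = -1336460022 / 48433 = -27594.00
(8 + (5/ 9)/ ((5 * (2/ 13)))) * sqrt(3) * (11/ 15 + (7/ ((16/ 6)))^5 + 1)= 9751816831 * sqrt(3)/ 8847360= 1909.12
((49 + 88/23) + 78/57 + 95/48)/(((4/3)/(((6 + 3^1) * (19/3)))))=3534897/1472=2401.42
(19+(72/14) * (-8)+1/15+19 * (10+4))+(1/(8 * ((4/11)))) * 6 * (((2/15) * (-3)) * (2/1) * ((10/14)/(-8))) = 820079/3360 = 244.07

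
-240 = -240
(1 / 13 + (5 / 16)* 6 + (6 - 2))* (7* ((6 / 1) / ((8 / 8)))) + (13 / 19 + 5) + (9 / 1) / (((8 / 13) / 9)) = 765285 / 1976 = 387.29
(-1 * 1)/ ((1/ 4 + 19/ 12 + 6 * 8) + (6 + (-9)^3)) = 6/ 4039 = 0.00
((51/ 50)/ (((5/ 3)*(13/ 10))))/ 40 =153/ 13000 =0.01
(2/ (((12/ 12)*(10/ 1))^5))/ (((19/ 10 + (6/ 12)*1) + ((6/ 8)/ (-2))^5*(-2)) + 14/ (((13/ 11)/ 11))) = 13312/ 88340111875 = 0.00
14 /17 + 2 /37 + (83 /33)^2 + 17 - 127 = -102.80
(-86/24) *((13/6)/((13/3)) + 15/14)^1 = -473/84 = -5.63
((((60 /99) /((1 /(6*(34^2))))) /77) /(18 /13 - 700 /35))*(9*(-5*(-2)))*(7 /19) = -27050400 /278179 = -97.24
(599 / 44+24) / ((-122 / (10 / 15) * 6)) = -1655 / 48312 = -0.03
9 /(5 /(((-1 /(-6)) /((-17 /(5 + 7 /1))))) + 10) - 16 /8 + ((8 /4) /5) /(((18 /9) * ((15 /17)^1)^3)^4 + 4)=-318501757198522363 /143208986542993930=-2.22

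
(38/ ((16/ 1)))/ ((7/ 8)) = 19/ 7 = 2.71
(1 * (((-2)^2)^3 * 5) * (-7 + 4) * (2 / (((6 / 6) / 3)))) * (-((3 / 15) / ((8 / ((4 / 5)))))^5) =36 / 1953125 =0.00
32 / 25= 1.28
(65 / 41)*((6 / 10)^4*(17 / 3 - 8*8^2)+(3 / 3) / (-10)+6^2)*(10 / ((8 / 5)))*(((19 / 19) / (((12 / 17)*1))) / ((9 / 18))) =-8210371 / 9840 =-834.39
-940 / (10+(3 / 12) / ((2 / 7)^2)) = -15040 / 209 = -71.96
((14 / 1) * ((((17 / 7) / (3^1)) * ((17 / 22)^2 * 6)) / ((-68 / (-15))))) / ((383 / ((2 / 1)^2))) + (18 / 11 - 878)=-40608985 / 46343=-876.27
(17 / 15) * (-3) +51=238 / 5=47.60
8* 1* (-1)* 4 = -32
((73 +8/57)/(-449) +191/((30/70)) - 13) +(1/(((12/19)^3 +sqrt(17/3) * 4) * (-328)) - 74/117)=28250126758273518703/65413299590953470 - 47045881 * sqrt(51)/1048576777760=431.87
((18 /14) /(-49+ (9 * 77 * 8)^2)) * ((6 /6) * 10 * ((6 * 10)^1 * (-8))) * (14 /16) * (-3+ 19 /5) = -4320 /30735887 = -0.00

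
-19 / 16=-1.19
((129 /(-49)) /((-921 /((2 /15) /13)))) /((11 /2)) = 172 /32267235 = 0.00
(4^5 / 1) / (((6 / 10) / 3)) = 5120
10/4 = 5/2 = 2.50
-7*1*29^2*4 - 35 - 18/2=-23592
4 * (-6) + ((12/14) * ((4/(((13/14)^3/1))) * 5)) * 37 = 768.21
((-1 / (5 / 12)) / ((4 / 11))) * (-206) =6798 / 5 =1359.60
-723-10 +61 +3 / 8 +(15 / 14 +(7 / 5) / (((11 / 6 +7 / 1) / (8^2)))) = -9800487 / 14840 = -660.41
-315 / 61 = -5.16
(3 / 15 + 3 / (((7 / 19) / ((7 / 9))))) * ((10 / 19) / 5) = 196 / 285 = 0.69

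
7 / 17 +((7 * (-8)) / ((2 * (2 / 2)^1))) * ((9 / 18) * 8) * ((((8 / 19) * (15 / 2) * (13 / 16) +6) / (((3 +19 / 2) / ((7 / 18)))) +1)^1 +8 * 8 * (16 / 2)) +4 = -1392487769 / 24225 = -57481.44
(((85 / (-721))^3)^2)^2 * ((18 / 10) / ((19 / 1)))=256035162845109814453125 / 374952952381018091974274698081277779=0.00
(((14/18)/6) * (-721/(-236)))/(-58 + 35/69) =-116081/16851816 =-0.01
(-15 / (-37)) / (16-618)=-15 / 22274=-0.00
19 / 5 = 3.80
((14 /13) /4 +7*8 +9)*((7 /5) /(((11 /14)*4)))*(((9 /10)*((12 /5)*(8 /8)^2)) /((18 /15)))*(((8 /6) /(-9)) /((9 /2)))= -166306 /96525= -1.72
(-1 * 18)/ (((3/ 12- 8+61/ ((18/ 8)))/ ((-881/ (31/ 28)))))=15984864/ 21607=739.80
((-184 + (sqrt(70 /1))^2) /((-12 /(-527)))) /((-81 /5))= 50065 /162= 309.04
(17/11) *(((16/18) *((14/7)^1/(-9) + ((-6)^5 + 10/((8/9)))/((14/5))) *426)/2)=-241014967/297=-811498.21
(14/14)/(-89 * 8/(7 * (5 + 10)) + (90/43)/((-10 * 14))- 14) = -9030/187787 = -0.05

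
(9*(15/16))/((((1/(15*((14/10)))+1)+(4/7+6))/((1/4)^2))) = 567/8192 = 0.07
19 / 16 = 1.19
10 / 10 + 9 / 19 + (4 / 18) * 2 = 328 / 171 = 1.92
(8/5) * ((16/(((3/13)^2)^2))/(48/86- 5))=-2032.19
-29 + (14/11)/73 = -23273/803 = -28.98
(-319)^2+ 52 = 101813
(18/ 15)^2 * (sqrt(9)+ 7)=72/ 5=14.40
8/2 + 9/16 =73/16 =4.56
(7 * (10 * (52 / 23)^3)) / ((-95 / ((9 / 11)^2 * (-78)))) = 12437058816 / 27971933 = 444.63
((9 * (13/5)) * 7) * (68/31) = 55692/155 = 359.30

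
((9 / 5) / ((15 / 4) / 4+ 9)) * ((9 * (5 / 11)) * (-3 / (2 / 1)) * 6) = -3888 / 583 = -6.67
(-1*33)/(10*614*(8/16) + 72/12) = -33/3076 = -0.01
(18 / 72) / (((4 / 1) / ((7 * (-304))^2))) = 283024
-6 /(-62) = 3 /31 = 0.10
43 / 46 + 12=595 / 46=12.93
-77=-77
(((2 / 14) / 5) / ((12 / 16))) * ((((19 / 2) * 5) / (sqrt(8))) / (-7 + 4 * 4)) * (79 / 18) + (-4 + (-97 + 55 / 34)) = -3379 / 34 + 1501 * sqrt(2) / 6804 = -99.07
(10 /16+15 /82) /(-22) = -265 /7216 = -0.04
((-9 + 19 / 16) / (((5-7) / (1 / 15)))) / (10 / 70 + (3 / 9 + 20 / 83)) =581 / 1600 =0.36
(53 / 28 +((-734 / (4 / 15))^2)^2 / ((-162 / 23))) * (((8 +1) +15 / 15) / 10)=-1825450876300201 / 224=-8149334269197.33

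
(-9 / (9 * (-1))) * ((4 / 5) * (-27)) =-108 / 5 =-21.60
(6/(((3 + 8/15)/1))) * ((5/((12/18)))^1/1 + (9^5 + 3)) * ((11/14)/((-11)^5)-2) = -2179024466895/10863622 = -200579.92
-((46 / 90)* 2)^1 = -46 / 45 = -1.02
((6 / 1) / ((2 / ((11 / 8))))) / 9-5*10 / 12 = -89 / 24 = -3.71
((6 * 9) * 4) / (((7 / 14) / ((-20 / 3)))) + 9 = -2871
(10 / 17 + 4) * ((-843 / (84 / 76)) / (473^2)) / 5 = -416442 / 133118755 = -0.00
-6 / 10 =-3 / 5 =-0.60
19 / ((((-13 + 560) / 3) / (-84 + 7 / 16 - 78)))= -147345 / 8752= -16.84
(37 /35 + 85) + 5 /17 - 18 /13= 657217 /7735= 84.97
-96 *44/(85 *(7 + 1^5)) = -528/85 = -6.21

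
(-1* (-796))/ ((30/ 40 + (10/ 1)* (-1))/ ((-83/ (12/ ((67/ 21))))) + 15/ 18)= 26559336/ 41791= 635.53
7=7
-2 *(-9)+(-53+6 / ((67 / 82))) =-1853 / 67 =-27.66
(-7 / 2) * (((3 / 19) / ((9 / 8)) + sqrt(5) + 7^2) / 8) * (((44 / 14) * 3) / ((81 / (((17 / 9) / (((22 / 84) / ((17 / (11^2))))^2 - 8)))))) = 2648107 * sqrt(5) / 124567578 + 7417347707 / 7100351946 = 1.09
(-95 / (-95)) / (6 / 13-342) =-13 / 4440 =-0.00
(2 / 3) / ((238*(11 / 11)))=1 / 357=0.00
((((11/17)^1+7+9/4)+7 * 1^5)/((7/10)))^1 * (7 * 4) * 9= 103410/17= 6082.94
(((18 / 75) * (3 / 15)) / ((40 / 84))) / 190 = 63 / 118750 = 0.00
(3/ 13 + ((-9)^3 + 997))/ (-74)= -3487/ 962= -3.62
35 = 35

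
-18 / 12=-3 / 2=-1.50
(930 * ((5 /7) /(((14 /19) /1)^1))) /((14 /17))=750975 /686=1094.72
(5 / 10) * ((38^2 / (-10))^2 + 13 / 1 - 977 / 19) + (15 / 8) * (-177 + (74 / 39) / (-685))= 68182805329 / 6767800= 10074.59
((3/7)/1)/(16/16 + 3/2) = 6/35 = 0.17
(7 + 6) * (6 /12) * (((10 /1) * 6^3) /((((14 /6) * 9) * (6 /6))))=4680 /7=668.57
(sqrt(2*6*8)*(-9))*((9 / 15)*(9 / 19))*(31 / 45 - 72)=346572*sqrt(6) / 475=1787.21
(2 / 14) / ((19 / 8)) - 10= -1322 / 133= -9.94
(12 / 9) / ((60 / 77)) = 77 / 45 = 1.71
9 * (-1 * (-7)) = 63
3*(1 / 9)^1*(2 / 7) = 2 / 21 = 0.10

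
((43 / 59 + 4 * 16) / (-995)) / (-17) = 3819 / 997985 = 0.00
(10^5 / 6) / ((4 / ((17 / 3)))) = 212500 / 9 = 23611.11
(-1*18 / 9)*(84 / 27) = -56 / 9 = -6.22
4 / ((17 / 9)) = 36 / 17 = 2.12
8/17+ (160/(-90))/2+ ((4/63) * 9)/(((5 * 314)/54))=-335156/840735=-0.40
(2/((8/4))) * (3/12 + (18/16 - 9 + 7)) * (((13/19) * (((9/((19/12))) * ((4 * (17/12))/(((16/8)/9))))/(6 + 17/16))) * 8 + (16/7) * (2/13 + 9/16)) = -2115499265/29697304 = -71.24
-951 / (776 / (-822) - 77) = 12.20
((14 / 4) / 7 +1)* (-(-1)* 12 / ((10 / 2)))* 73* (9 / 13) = 11826 / 65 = 181.94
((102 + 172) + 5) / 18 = 31 / 2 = 15.50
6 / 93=2 / 31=0.06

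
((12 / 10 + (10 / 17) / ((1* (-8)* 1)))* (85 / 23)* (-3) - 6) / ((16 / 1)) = -1701 / 1472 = -1.16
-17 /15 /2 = -17 /30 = -0.57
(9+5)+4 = 18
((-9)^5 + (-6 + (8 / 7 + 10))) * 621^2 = -159388124787 / 7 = -22769732112.43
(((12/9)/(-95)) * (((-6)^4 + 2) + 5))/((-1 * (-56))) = -1303/3990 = -0.33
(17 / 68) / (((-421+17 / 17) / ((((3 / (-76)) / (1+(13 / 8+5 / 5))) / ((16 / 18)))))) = 9 / 1234240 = 0.00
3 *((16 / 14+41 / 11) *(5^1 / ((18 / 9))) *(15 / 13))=84375 / 2002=42.15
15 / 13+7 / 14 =43 / 26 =1.65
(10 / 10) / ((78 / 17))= 17 / 78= 0.22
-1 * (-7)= 7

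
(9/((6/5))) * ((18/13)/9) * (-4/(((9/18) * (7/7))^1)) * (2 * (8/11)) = -1920/143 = -13.43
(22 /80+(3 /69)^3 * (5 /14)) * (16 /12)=936959 /2555070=0.37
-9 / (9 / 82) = -82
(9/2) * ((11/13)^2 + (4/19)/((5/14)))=188631/32110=5.87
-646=-646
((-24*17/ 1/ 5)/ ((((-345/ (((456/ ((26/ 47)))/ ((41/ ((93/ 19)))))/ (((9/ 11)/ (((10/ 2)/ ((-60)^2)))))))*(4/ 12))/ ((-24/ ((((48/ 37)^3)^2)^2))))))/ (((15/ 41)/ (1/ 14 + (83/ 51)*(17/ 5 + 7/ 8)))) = -3529879841432244497973375259/ 1467592073926395140505600000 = -2.41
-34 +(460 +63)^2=273495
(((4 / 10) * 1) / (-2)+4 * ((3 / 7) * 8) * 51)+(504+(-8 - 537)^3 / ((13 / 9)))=-50991219406 / 455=-112068614.08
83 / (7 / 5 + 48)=415 / 247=1.68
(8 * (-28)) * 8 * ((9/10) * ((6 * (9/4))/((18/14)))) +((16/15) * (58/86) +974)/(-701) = -7657432982/452145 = -16935.79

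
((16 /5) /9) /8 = 2 /45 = 0.04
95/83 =1.14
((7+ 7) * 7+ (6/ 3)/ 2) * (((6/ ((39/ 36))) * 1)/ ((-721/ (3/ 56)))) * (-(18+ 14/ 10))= 259281/ 328055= 0.79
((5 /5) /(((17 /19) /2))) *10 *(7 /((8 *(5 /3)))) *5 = 1995 /34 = 58.68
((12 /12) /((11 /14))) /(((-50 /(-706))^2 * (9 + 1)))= 872263 /34375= 25.37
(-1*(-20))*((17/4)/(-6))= -85/6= -14.17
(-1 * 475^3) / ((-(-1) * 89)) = -107171875 / 89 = -1204178.37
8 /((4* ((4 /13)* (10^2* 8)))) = 13 /1600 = 0.01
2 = 2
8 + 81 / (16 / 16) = 89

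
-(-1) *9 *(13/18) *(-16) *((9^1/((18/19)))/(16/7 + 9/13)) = -331.76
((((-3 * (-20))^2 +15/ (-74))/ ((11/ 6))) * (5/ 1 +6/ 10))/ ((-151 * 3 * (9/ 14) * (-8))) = 870191/ 184371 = 4.72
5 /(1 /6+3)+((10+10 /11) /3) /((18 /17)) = 9430 /1881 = 5.01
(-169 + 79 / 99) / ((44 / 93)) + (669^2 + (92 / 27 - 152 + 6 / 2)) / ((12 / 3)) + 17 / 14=5099766337 / 45738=111499.55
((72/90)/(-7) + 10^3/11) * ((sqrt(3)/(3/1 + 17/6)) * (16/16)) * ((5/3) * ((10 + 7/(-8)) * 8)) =5103576 * sqrt(3)/2695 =3280.02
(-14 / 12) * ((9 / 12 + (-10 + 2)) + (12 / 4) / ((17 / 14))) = 2275 / 408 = 5.58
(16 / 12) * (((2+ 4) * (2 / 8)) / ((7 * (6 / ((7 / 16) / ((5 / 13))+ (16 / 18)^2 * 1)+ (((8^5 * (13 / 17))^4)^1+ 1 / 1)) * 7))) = 2086521622 / 20154240535837099470169749883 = 0.00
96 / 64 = 3 / 2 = 1.50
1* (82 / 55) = 82 / 55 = 1.49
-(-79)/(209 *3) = 79/627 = 0.13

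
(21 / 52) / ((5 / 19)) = 399 / 260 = 1.53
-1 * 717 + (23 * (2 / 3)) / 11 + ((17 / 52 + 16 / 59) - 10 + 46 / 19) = -1389994171 / 1923636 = -722.59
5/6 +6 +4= 65/6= 10.83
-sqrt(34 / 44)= -sqrt(374) / 22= -0.88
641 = 641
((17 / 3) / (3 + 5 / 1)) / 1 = 17 / 24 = 0.71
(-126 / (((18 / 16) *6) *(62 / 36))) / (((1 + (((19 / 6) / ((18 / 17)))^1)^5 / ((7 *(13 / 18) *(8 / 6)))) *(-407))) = 33278648352768 / 45607301937650827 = 0.00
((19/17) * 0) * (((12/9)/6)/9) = 0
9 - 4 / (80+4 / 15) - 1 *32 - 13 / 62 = -434069 / 18662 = -23.26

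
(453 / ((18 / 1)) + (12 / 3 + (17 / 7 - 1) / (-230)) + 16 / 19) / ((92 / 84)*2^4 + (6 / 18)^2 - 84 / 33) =18172011 / 9139418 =1.99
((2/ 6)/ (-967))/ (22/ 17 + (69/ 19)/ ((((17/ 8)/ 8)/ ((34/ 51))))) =-323/ 9753162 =-0.00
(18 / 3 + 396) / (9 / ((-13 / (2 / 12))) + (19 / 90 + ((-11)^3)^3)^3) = -0.00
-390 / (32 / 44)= -2145 / 4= -536.25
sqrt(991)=31.48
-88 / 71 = -1.24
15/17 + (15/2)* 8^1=1035/17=60.88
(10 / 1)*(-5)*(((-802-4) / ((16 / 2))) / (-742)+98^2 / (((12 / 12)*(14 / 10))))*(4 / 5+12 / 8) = -2341501545 / 2968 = -788915.61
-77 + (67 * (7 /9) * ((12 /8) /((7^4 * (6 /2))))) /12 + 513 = 436.00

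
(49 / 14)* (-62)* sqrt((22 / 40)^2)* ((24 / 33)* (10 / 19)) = -868 / 19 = -45.68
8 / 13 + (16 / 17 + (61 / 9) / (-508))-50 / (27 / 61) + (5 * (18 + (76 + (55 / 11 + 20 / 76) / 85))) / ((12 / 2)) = -1902589861 / 57593484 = -33.03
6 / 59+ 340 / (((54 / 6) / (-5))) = -188.79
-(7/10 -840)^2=-70442449/100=-704424.49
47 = 47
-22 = -22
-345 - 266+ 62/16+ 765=1263/8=157.88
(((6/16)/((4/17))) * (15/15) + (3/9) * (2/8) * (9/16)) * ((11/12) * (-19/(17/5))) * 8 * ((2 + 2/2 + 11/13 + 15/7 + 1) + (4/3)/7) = -1280125/2652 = -482.70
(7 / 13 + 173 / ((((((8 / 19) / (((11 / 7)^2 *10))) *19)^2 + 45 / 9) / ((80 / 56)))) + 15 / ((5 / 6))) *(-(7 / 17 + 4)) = -284603272925 / 963544309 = -295.37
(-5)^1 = -5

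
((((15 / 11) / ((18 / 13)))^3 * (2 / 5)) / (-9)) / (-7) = 54925 / 9056124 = 0.01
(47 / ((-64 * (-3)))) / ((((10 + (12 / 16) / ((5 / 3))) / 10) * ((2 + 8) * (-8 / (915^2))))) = -65582625 / 26752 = -2451.50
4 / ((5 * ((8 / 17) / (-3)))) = -51 / 10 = -5.10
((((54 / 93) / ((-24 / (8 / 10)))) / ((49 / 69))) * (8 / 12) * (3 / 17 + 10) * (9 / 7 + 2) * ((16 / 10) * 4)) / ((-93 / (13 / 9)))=76142144 / 1260807975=0.06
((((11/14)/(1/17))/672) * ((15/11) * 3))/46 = 255/144256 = 0.00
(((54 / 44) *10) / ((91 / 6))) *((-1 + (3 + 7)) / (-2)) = -3645 / 1001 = -3.64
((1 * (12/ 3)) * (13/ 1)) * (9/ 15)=156/ 5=31.20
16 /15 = 1.07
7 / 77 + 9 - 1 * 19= -109 / 11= -9.91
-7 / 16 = -0.44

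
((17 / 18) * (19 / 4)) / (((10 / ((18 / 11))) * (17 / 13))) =247 / 440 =0.56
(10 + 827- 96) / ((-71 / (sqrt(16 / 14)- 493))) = 365313 / 71- 1482 * sqrt(14) / 497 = 5134.10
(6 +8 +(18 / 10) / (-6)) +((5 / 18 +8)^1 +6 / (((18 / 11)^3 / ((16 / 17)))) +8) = 645811 / 20655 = 31.27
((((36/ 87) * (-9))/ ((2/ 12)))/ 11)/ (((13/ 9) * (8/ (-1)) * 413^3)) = 729/ 292135402559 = 0.00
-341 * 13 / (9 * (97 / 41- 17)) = 181753 / 5400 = 33.66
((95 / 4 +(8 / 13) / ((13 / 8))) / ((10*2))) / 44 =16311 / 594880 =0.03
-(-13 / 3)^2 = -169 / 9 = -18.78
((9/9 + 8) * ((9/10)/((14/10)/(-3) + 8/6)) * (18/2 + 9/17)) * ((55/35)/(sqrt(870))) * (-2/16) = -72171 * sqrt(870)/3589040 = -0.59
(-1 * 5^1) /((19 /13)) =-3.42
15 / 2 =7.50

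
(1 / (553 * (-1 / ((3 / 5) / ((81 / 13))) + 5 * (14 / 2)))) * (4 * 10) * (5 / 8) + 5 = 5.00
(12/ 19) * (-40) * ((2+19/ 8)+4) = -4020/ 19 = -211.58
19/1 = 19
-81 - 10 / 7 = -577 / 7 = -82.43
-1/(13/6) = -6/13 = -0.46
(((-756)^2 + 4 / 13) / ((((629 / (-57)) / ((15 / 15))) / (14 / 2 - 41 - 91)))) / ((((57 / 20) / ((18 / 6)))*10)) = 681482.08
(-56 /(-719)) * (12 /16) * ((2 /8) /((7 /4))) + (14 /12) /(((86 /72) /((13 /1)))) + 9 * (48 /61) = 37318896 /1885937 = 19.79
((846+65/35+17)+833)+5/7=11890/7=1698.57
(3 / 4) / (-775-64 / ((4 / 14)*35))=-15 / 15628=-0.00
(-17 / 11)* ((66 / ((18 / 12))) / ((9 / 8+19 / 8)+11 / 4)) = -272 / 25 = -10.88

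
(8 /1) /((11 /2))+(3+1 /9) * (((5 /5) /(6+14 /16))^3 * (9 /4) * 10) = 1.67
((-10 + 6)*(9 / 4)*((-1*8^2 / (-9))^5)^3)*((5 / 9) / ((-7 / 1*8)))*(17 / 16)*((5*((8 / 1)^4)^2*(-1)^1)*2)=-137920385304831358882841308744908800 / 1441237924662543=-95695778569749036566.36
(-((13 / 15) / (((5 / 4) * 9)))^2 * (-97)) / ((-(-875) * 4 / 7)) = 65572 / 56953125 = 0.00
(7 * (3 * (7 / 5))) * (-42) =-6174 / 5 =-1234.80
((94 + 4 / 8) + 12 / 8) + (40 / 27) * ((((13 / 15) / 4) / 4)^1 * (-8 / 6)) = 23302 / 243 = 95.89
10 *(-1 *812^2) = -6593440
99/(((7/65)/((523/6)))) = 1121835/14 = 80131.07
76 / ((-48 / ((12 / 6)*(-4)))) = 12.67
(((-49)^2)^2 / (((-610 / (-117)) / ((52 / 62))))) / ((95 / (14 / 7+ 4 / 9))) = 21433530118 / 898225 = 23862.09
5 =5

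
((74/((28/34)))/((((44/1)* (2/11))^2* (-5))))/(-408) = 37/53760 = 0.00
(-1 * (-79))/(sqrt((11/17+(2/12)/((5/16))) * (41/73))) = 79 * sqrt(229727715)/12341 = 97.02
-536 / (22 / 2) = -536 / 11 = -48.73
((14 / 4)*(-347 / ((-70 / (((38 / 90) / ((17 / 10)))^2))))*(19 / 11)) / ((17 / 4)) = 9520292 / 21887415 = 0.43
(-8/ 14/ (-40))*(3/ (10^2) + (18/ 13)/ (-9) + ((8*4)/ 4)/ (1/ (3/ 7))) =0.05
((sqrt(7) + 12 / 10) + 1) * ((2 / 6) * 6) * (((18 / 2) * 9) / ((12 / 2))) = 297 / 5 + 27 * sqrt(7) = 130.84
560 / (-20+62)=40 / 3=13.33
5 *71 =355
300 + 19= 319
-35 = -35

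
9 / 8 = 1.12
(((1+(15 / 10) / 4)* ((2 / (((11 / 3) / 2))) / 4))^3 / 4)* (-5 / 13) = -0.01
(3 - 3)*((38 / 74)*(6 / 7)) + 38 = 38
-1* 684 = -684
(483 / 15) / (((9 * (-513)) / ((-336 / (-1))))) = -18032 / 7695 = -2.34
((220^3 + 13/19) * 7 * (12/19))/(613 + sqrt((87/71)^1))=184909740577779/2407825958 - 4248552273 * sqrt(6177)/2407825958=76656.63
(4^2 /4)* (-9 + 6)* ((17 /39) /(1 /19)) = -1292 /13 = -99.38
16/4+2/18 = 37/9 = 4.11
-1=-1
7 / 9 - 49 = -434 / 9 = -48.22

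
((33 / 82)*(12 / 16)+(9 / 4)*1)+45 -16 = 10349 / 328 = 31.55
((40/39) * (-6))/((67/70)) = -5600/871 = -6.43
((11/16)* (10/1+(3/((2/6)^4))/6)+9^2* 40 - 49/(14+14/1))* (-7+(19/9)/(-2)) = -15186575/576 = -26365.58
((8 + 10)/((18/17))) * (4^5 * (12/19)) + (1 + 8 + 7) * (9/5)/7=7314096/665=10998.64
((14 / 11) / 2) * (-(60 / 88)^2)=-0.30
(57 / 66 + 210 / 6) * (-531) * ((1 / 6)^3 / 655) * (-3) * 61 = 2839611 / 115280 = 24.63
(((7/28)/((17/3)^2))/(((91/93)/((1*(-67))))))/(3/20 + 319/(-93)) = 26076735/160450199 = 0.16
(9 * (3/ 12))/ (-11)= -9/ 44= -0.20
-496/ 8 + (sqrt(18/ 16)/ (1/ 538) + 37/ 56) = -3435/ 56 + 807 * sqrt(2)/ 2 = 509.30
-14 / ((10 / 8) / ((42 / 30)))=-392 / 25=-15.68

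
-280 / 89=-3.15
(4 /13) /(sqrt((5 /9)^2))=36 /65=0.55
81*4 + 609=933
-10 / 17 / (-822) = 5 / 6987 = 0.00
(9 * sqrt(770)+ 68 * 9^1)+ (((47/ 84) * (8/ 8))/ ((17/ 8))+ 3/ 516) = 9 * sqrt(770)+ 37595773/ 61404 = 862.01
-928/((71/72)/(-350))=23385600/71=329374.65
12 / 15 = 4 / 5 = 0.80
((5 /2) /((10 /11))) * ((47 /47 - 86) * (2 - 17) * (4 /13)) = 14025 /13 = 1078.85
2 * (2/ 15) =4/ 15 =0.27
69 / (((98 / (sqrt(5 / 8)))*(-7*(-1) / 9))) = 621*sqrt(10) / 2744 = 0.72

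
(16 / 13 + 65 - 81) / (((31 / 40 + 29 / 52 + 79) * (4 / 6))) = -11520 / 41773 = -0.28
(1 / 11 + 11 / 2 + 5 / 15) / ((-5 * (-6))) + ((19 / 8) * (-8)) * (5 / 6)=-15.64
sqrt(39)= 6.24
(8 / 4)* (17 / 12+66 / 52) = 419 / 78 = 5.37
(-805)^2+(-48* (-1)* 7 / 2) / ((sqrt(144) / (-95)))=646695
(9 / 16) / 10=9 / 160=0.06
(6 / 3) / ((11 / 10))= 20 / 11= 1.82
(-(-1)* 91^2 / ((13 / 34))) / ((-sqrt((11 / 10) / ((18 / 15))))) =-43316* sqrt(33) / 11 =-22621.04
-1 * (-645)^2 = -416025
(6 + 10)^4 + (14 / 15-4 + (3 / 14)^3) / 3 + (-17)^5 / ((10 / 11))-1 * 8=-36953012995 / 24696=-1496315.72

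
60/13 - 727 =-9391/13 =-722.38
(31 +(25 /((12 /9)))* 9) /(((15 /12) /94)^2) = 28239856 /25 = 1129594.24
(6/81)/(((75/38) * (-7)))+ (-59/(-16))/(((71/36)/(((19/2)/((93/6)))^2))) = 0.70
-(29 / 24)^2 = -841 / 576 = -1.46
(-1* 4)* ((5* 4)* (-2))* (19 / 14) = 1520 / 7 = 217.14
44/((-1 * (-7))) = 6.29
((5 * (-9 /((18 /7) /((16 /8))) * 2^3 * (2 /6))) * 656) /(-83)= 183680 /249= 737.67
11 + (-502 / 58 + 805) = 807.34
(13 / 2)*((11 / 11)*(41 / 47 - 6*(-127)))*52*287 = 3478150130 / 47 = 74003194.26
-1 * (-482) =482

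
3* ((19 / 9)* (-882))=-5586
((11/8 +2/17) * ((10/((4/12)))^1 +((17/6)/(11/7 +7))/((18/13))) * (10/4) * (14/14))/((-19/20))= -10467695/88128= -118.78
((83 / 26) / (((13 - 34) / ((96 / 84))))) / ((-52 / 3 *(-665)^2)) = 0.00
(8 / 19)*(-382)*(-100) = 305600 / 19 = 16084.21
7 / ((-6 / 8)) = -28 / 3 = -9.33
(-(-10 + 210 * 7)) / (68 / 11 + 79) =-16060 / 937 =-17.14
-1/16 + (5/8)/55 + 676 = 118967/176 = 675.95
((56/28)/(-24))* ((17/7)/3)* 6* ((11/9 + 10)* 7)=-1717/54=-31.80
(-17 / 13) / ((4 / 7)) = -119 / 52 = -2.29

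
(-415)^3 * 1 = -71473375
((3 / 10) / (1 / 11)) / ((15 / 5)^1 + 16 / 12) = 99 / 130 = 0.76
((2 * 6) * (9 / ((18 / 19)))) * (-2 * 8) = -1824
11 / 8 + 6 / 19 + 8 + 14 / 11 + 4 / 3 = 12.30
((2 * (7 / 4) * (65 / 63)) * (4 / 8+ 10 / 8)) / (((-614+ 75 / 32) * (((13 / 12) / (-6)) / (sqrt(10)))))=0.18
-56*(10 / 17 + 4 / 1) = -4368 / 17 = -256.94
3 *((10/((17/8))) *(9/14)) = 1080/119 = 9.08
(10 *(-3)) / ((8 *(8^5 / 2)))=-15 / 65536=-0.00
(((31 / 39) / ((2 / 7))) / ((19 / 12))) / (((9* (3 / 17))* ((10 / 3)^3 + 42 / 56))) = 4216 / 144001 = 0.03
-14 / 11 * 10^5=-1400000 / 11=-127272.73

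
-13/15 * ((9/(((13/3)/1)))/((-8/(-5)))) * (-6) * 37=249.75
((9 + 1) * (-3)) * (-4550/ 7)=19500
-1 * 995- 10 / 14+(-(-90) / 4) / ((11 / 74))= -65015 / 77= -844.35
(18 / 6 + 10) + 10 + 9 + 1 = 33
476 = 476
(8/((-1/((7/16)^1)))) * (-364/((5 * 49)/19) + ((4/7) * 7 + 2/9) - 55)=24887/90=276.52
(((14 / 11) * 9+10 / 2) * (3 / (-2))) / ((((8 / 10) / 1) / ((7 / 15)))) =-1267 / 88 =-14.40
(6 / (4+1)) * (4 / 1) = 4.80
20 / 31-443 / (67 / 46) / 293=-239098 / 608561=-0.39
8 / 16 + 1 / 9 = 11 / 18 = 0.61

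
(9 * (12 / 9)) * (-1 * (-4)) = 48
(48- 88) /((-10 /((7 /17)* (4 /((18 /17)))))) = 56 /9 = 6.22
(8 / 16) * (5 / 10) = 0.25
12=12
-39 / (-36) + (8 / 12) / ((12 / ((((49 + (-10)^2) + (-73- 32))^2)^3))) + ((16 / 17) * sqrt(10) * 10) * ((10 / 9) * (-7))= 14512627751 / 36- 11200 * sqrt(10) / 153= 403128317.15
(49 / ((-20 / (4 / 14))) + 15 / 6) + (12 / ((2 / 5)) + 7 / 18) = 32.19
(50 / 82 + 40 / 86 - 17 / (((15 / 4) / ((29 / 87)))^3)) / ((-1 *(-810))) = 170763731 / 130129233750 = 0.00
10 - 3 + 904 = 911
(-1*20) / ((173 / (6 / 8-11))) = 205 / 173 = 1.18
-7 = -7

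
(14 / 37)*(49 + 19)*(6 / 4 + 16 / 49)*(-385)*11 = -199028.65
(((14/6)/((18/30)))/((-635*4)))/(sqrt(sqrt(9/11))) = -7*11^(1/4)*sqrt(3)/13716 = -0.00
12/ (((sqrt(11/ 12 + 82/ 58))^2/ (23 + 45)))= 283968/ 811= 350.15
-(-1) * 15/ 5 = 3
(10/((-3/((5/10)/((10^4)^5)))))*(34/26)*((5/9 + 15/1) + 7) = -3451/7020000000000000000000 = -0.00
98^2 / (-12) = -2401 / 3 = -800.33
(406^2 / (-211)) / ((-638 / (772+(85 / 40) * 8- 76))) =2026346 / 2321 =873.05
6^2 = 36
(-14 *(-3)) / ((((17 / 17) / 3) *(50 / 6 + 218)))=54 / 97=0.56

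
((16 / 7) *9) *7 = 144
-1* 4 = -4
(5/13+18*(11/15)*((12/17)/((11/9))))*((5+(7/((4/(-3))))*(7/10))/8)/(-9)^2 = 468997/28641600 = 0.02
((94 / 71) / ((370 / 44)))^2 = 4276624 / 172528225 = 0.02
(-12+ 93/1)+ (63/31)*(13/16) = 40995/496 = 82.65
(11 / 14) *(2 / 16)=11 / 112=0.10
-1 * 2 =-2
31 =31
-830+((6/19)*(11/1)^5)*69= 66659344/19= 3508386.53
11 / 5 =2.20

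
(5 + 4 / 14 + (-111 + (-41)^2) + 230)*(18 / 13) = 227466 / 91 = 2499.63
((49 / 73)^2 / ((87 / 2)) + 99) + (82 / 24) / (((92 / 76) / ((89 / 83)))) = 361233447715 / 3540225228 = 102.04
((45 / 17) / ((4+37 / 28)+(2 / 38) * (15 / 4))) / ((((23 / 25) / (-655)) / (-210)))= 10290459375 / 143497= 71712.02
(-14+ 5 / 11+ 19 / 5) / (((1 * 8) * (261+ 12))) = -67 / 15015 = -0.00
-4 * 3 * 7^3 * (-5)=20580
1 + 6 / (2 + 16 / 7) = 12 / 5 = 2.40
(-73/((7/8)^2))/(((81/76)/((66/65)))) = -7811584/85995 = -90.84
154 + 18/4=317/2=158.50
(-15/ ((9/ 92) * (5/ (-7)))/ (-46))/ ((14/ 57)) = -19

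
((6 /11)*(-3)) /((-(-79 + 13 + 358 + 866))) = 3 /2123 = 0.00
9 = 9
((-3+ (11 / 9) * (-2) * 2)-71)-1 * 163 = -2177 / 9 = -241.89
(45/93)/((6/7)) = 35/62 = 0.56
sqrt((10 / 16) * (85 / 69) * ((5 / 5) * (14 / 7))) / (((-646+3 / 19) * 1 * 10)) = -19 * sqrt(1173) / 3386796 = -0.00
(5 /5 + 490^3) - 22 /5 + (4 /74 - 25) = 21765059756 /185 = 117648971.65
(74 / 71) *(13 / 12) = 481 / 426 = 1.13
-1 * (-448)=448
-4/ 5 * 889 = -3556/ 5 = -711.20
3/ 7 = 0.43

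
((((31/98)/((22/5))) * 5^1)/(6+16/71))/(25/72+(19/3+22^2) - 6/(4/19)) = 495225/3963922963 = 0.00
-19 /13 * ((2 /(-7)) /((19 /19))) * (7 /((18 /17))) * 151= 48773 /117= 416.86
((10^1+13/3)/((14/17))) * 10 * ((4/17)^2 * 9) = 10320/119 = 86.72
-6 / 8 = -3 / 4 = -0.75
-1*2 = -2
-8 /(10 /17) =-68 /5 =-13.60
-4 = -4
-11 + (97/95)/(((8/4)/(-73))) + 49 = 139/190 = 0.73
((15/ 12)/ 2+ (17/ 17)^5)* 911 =11843/ 8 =1480.38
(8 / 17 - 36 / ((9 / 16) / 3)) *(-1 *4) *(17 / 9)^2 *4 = 885632 / 81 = 10933.73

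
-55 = -55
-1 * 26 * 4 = -104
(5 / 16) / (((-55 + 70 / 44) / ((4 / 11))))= -1 / 470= -0.00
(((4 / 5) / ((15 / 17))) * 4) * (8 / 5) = 2176 / 375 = 5.80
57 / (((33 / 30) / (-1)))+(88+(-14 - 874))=-9370 / 11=-851.82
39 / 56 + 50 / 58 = 2531 / 1624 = 1.56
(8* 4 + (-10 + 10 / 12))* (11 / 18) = 1507 / 108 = 13.95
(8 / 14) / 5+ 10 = 354 / 35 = 10.11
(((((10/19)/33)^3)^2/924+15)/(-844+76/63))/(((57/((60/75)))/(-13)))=547371059699435822201/168559542713743280879274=0.00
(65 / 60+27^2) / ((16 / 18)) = 26283 / 32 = 821.34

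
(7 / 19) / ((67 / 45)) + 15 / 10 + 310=793709 / 2546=311.75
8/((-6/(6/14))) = -4/7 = -0.57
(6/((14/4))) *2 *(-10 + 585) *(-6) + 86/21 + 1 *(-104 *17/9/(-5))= -3712334/315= -11785.19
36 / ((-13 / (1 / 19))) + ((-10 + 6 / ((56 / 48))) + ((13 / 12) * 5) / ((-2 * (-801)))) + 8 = 99731153 / 33238296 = 3.00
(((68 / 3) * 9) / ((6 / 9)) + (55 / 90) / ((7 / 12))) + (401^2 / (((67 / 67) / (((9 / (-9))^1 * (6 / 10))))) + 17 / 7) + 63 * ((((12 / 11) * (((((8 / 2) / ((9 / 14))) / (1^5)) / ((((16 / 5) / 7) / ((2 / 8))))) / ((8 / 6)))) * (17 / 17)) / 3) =-888080959 / 9240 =-96112.66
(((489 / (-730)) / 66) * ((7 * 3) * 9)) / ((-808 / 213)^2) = -1397682783 / 10484995840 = -0.13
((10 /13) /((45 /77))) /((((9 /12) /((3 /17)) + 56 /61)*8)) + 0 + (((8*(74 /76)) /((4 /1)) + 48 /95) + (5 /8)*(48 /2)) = 245062561 /14016015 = 17.48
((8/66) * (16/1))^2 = 4096/1089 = 3.76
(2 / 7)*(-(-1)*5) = 10 / 7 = 1.43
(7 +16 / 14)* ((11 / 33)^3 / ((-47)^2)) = 19 / 139167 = 0.00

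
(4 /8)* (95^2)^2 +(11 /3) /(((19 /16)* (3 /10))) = 13928060395 /342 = 40725322.79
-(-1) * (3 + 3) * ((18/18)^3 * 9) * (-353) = -19062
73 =73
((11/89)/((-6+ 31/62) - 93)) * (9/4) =-99/35066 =-0.00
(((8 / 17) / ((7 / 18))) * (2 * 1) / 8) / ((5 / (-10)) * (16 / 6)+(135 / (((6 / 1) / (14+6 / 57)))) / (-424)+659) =435024 / 944645681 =0.00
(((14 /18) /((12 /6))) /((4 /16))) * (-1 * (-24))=112 /3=37.33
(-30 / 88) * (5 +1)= -45 / 22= -2.05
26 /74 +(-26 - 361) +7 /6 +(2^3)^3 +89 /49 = 1396021 /10878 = 128.33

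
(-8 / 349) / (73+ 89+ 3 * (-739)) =0.00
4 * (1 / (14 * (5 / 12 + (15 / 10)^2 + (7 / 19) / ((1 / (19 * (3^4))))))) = 0.00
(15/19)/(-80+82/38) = -5/493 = -0.01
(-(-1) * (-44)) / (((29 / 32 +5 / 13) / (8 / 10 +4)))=-146432 / 895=-163.61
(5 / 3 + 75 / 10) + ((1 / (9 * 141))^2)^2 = 47543146755887 / 5186525100642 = 9.17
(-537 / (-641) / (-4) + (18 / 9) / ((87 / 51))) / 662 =71603 / 49223672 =0.00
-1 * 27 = -27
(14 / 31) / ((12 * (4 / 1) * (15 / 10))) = 7 / 1116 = 0.01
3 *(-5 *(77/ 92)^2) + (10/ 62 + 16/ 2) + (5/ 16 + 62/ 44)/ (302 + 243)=-1842755569/ 786496040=-2.34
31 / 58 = 0.53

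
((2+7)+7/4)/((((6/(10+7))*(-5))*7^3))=-731/41160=-0.02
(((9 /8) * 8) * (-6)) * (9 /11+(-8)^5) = 19463706 /11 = 1769427.82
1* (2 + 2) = 4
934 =934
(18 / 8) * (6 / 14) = 27 / 28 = 0.96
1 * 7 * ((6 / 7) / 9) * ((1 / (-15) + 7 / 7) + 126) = 3808 / 45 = 84.62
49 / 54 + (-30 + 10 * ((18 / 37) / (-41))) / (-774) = 3333389 / 3522474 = 0.95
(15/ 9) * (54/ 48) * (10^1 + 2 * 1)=45/ 2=22.50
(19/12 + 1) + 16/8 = 55/12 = 4.58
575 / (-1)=-575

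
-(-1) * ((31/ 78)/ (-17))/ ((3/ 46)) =-713/ 1989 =-0.36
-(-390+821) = -431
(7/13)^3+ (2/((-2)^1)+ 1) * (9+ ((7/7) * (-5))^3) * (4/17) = 343/2197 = 0.16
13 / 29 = 0.45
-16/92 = -4/23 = -0.17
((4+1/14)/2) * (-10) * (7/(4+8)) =-95/8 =-11.88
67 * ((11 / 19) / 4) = 9.70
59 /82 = 0.72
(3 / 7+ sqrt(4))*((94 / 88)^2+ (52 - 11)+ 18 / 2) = 1683153 / 13552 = 124.20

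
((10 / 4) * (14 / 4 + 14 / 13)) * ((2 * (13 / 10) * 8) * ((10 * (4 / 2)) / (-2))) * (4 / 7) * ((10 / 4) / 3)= -3400 / 3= -1133.33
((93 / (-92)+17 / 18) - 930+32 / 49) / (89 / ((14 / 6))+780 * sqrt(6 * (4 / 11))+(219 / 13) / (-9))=26697112614887 / 1050200521330296 - 1242672379845 * sqrt(66) / 12502387158694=-0.78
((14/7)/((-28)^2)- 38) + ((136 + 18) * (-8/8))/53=-40.90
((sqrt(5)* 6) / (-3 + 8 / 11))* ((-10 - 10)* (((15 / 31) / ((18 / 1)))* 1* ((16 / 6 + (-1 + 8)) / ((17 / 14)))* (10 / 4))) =44660* sqrt(5) / 1581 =63.16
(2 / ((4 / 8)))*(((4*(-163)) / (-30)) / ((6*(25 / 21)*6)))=2282 / 1125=2.03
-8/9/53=-8/477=-0.02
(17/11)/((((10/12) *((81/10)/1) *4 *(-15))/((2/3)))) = -34/13365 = -0.00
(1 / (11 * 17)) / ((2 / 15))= 15 / 374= 0.04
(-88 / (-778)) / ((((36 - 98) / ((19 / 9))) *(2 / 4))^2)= 0.00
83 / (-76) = -83 / 76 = -1.09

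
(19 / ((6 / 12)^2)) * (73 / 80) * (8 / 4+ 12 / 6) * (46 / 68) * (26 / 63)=414713 / 5355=77.44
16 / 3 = 5.33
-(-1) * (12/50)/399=2/3325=0.00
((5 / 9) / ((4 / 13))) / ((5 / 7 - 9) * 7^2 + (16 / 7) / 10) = -2275 / 511272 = -0.00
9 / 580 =0.02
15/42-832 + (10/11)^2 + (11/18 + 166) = -5063237/7623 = -664.21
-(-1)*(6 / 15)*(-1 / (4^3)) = -1 / 160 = -0.01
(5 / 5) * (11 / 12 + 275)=3311 / 12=275.92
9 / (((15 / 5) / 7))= 21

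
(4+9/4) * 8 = 50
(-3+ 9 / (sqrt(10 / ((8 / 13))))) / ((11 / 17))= -51 / 11+ 306 * sqrt(65) / 715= -1.19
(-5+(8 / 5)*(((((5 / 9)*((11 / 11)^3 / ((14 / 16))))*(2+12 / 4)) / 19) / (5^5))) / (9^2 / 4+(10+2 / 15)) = -14962244 / 90922125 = -0.16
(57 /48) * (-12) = -57 /4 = -14.25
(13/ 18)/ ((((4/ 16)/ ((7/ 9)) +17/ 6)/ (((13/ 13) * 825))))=10010/ 53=188.87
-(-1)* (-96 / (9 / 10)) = -320 / 3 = -106.67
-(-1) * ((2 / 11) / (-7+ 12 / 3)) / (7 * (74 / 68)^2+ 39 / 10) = -11560 / 2325081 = -0.00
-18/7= -2.57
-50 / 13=-3.85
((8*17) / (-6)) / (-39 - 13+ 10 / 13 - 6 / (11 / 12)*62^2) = 4862 / 5407965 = 0.00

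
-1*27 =-27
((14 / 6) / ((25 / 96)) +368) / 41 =9.19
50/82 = 25/41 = 0.61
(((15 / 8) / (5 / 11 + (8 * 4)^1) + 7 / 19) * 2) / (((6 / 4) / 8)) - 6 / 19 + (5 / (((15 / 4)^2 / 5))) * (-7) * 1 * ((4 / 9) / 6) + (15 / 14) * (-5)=-2251175 / 1098846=-2.05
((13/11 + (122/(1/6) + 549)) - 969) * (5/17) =17225/187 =92.11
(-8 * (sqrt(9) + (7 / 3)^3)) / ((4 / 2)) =-62.81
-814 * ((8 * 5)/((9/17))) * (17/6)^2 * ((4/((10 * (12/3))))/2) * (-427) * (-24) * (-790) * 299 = 1613456700615760/27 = 59757655578361.48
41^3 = 68921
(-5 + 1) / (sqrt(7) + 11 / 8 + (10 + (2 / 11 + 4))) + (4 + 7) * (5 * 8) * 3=30976 * sqrt(7) / 1819953 + 2401856072 / 1819953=1319.78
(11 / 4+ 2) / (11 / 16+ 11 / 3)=12 / 11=1.09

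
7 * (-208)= -1456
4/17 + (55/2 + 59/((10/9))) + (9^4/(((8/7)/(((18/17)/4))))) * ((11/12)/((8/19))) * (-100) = -3598649137/10880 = -330758.19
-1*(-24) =24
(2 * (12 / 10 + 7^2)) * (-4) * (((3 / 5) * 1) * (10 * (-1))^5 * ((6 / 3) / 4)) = 12048000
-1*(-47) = 47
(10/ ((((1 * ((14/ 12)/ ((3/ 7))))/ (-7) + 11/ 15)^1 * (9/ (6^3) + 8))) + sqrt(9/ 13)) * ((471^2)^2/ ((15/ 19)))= 935055156339 * sqrt(13)/ 65 + 1346479425128160/ 5983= 276918409556.40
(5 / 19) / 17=5 / 323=0.02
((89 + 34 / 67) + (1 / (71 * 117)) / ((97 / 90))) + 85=174.51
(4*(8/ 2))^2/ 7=36.57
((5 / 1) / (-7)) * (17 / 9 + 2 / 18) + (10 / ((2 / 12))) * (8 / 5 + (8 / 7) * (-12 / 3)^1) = -1258 / 7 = -179.71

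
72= 72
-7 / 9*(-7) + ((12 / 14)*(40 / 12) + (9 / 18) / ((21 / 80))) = 643 / 63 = 10.21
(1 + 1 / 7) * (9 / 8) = 9 / 7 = 1.29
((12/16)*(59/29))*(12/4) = 4.58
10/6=5/3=1.67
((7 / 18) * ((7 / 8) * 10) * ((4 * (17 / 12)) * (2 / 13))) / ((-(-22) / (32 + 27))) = 245735 / 30888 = 7.96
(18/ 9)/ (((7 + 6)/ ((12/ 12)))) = 2/ 13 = 0.15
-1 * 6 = -6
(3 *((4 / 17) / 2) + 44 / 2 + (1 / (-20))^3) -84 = -8384017 / 136000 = -61.65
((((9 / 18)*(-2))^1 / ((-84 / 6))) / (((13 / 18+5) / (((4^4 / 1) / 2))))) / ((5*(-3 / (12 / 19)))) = -4608 / 68495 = -0.07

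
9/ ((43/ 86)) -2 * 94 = -170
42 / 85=0.49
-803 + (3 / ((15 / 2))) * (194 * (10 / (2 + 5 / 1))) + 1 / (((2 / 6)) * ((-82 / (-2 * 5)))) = -198540 / 287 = -691.78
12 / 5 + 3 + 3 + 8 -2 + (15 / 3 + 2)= 107 / 5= 21.40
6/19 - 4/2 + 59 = 1089/19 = 57.32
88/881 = 0.10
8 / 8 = 1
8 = 8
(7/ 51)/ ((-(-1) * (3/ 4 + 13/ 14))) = 196/ 2397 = 0.08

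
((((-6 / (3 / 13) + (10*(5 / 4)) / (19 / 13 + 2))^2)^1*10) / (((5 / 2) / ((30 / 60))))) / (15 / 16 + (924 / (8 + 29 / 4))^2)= 4834591112 / 17708420151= 0.27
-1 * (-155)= 155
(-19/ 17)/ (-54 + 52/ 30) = 285/ 13328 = 0.02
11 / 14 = 0.79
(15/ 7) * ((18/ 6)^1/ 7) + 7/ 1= 388/ 49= 7.92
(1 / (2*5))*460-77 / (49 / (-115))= 1587 / 7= 226.71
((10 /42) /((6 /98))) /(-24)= -0.16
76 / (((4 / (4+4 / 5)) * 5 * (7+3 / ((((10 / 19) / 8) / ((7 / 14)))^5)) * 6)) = 9500 / 237727379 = 0.00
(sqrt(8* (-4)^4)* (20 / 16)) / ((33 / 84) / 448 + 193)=501760* sqrt(2) / 2421003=0.29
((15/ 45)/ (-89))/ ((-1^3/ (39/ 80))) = 0.00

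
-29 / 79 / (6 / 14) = -203 / 237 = -0.86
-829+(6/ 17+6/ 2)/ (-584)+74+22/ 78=-292222975/ 387192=-754.72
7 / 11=0.64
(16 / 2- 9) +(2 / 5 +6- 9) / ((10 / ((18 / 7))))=-292 / 175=-1.67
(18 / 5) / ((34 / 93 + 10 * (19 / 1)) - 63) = 1674 / 59225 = 0.03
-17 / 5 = -3.40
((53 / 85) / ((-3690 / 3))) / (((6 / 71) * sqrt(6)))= -3763 * sqrt(6) / 3763800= -0.00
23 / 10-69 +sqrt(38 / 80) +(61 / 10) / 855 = -285112 / 4275 +sqrt(190) / 20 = -66.00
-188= -188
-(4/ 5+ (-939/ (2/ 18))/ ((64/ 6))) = 791.48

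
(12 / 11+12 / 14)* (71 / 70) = 1065 / 539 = 1.98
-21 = -21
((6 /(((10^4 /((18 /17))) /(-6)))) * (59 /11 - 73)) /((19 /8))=241056 /2220625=0.11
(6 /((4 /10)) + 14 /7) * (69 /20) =1173 /20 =58.65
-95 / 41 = -2.32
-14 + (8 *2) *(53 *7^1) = 5922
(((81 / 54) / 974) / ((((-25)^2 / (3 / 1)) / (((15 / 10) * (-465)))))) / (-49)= 2511 / 23863000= 0.00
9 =9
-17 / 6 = -2.83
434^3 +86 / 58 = 2370648659 / 29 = 81746505.48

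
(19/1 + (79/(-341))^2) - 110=-90.95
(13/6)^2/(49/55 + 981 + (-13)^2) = 9295/2278764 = 0.00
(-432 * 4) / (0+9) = -192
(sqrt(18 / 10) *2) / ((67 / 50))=60 *sqrt(5) / 67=2.00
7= 7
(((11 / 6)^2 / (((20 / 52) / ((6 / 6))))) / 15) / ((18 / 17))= 0.55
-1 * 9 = -9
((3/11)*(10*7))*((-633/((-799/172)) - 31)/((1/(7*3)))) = 370911870/8789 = 42201.83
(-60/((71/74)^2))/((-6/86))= 4709360/5041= 934.21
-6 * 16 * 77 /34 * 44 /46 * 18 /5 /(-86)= 731808 /84065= 8.71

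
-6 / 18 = -1 / 3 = -0.33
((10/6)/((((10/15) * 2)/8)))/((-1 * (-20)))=1/2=0.50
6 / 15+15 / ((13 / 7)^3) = 30119 / 10985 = 2.74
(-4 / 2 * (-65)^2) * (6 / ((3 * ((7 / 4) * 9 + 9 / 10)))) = -338000 / 333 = -1015.02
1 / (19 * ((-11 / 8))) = -0.04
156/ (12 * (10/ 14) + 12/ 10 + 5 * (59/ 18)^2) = 1769040/ 719983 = 2.46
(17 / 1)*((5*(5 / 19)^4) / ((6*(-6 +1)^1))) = -10625 / 781926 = -0.01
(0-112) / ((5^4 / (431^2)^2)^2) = -133363254131400280135792 / 390625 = -341409930576384717.15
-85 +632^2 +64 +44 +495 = 399942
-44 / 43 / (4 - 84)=11 / 860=0.01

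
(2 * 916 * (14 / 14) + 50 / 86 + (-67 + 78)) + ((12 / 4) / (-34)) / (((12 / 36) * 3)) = 2695187 / 1462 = 1843.49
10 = 10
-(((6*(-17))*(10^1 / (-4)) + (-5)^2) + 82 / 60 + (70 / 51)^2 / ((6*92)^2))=-281.37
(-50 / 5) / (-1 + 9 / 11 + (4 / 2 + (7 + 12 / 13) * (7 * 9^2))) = -0.00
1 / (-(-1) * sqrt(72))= sqrt(2) / 12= 0.12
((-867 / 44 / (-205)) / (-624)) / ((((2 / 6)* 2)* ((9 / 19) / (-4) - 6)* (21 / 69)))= 126293 / 1017816800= 0.00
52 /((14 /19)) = 494 /7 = 70.57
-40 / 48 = -5 / 6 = -0.83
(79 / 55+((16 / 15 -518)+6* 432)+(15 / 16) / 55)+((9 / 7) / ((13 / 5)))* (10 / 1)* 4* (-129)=-114144817 / 240240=-475.13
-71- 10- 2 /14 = -568 /7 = -81.14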